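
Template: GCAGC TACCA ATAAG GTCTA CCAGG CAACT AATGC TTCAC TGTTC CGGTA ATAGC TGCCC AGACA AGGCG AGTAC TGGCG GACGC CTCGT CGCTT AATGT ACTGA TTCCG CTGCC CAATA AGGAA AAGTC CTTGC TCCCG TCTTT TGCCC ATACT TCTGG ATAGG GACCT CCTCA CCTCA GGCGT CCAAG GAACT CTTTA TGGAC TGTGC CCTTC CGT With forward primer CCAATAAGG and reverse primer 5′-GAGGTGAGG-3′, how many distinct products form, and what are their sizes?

Two products: 172 bp, 65 bp

The forward primer CCAATAAGG matches the top strand at positions 8–16, 115–123.
The reverse primer's reverse complement is CCTCACCTC, matching at positions 171–179.
Each forward site pairs with the reverse site to give a product ending at position 179: sizes 172, 65 bp.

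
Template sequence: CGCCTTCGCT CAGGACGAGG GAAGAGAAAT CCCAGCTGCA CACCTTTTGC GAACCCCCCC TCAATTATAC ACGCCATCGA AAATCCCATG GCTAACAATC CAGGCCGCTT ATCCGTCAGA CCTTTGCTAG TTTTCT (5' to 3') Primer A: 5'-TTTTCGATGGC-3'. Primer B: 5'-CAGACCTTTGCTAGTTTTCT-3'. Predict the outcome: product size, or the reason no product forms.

Primer A (TTTTCGATGGC) has reverse complement GCCATCGAAAA, which matches the top strand at positions 73–83; primer A anneals to the top strand there with its 3' end pointing upstream toward position 73.
Primer B (CAGACCTTTGCTAGTTTTCT) matches the top strand directly at positions 117–136; it anneals to the bottom strand with its 3' end pointing downstream toward position 136.
The 3' ends diverge (primer A extends toward position 1, primer B toward position 136), so the primers never converge on a shared product.

No product — the primers' 3' ends point away from each other.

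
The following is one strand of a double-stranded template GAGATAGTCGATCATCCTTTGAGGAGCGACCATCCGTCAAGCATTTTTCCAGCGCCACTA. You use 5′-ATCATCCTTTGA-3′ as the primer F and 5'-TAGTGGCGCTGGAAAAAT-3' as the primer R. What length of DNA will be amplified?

Forward primer ATCATCCTTTGA is found on the top strand at positions 11–22.
The reverse primer's reverse complement is ATTTTTCCAGCGCCACTA, which matches the template at positions 43–60.
Product length = (reverse-primer end) − (forward-primer start) + 1 = 60 − 11 + 1 = 50 bp.

50 bp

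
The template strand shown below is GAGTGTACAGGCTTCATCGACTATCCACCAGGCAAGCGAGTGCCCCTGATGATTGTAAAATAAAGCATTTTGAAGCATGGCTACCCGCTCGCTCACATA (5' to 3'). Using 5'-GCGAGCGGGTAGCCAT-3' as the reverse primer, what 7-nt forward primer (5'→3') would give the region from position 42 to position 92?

The reverse primer's reverse complement ATGGCTACCCGCTCGC matches the template at positions 77–92; the product starts at position 42.
The forward primer is identical to the top strand over positions 42–48: GCCCCTG.

5'-GCCCCTG-3'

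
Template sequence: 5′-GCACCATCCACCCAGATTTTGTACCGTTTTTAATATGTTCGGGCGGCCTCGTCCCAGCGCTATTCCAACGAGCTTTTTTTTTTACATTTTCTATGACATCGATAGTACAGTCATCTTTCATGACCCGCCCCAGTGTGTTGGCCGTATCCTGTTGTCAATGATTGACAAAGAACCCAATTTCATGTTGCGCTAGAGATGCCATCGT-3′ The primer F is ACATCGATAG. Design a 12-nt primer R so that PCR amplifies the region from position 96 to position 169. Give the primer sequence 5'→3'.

5'-TTTGTCAATCAT-3'

The product's 3' end on the top strand is position 169.
The reverse primer anneals to the top strand over positions 158–169, i.e. to ATGATTGACAAA.
Its sequence written 5'→3' is the reverse complement: TTTGTCAATCAT.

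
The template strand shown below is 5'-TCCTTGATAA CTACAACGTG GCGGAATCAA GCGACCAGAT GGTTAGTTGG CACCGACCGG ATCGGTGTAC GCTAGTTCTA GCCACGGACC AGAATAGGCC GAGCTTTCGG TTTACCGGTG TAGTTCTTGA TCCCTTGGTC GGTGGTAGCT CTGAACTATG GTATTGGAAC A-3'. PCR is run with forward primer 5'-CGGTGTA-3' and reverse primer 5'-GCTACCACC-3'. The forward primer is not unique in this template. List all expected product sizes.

The forward primer CGGTGTA matches the top strand at positions 63–69, 116–122.
The reverse primer's reverse complement is GGTGGTAGC, matching at positions 141–149.
Each forward site pairs with the reverse site to give a product ending at position 149: sizes 87, 34 bp.

87 bp, 34 bp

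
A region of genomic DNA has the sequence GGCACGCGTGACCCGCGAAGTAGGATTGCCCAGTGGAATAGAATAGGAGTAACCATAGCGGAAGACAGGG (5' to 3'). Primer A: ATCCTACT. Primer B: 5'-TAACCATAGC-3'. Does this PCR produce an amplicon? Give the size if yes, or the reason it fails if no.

Primer A (ATCCTACT) has reverse complement AGTAGGAT, which matches the top strand at positions 19–26; primer A anneals to the top strand there with its 3' end pointing upstream toward position 19.
Primer B (TAACCATAGC) matches the top strand directly at positions 50–59; it anneals to the bottom strand with its 3' end pointing downstream toward position 59.
The 3' ends diverge (primer A extends toward position 1, primer B toward position 70), so the primers never converge on a shared product.

No product — the primers' 3' ends point away from each other.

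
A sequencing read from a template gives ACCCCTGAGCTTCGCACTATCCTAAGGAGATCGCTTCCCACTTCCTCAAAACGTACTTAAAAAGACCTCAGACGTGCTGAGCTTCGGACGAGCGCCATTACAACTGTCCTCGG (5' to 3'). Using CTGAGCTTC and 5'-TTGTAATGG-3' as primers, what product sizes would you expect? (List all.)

The forward primer CTGAGCTTC matches the top strand at positions 5–13, 77–85.
The reverse primer's reverse complement is CCATTACAA, matching at positions 95–103.
Each forward site pairs with the reverse site to give a product ending at position 103: sizes 99, 27 bp.

99 bp, 27 bp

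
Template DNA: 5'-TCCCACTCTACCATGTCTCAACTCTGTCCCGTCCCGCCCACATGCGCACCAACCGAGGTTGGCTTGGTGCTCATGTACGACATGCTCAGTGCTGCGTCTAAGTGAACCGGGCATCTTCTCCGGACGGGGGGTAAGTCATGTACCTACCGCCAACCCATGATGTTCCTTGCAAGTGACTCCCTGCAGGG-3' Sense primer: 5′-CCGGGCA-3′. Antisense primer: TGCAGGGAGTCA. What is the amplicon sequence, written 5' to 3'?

The forward primer matches the template at positions 107–113.
Reverse complement of the reverse primer: TGACTCCCTGCA. This occurs on the top strand at positions 174–185.
The product is the template from position 107 through 185 (79 bp).

5'-CCGGGCATCTTCTCCGGACGGGGGGTAAGTCATGTACCTACCGCCAACCCATGATGTTCCTTGCAAGTGACTCCCTGCA-3'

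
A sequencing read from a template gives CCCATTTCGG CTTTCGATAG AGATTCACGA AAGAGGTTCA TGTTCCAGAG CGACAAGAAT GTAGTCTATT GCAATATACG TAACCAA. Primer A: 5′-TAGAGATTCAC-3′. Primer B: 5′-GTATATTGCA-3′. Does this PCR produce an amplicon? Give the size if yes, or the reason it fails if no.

Primer A (TAGAGATTCAC) matches the top strand at positions 18–28; it acts as a forward primer.
Primer B's reverse complement is TGCAATATAC, matching the top strand at positions 70–79; it acts as a reverse primer.
The 3' ends face each other across positions 18–79, giving a 62 bp product.

Yes — a 62 bp product.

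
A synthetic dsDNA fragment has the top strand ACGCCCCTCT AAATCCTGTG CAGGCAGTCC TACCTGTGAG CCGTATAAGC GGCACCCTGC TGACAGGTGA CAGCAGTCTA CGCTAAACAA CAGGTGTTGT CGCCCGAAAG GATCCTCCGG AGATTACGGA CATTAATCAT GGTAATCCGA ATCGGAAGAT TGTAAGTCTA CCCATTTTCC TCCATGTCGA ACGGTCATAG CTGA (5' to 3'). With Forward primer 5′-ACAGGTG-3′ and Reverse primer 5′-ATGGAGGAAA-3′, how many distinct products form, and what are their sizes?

Two products: 123 bp, 96 bp

The forward primer ACAGGTG matches the top strand at positions 63–69, 90–96.
The reverse primer's reverse complement is TTTCCTCCAT, matching at positions 176–185.
Each forward site pairs with the reverse site to give a product ending at position 185: sizes 123, 96 bp.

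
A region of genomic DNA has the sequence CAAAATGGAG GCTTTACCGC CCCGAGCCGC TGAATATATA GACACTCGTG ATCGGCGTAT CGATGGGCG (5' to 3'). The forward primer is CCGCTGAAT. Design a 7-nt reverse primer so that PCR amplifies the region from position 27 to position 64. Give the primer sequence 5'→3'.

5'-ATCGATA-3'

The product's 3' end on the top strand is position 64.
The reverse primer anneals to the top strand over positions 58–64, i.e. to TATCGAT.
Its sequence written 5'→3' is the reverse complement: ATCGATA.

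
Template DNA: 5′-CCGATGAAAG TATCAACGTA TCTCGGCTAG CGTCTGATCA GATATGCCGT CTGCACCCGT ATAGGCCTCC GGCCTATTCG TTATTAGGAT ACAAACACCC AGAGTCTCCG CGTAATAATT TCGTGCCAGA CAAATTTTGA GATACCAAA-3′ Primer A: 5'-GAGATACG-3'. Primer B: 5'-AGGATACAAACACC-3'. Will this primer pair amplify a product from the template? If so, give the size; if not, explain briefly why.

No product — the primers' 3' ends point away from each other.

Primer A (GAGATACG) has reverse complement CGTATCTC, which matches the top strand at positions 17–24; primer A anneals to the top strand there with its 3' end pointing upstream toward position 17.
Primer B (AGGATACAAACACC) matches the top strand directly at positions 86–99; it anneals to the bottom strand with its 3' end pointing downstream toward position 99.
The 3' ends diverge (primer A extends toward position 1, primer B toward position 149), so the primers never converge on a shared product.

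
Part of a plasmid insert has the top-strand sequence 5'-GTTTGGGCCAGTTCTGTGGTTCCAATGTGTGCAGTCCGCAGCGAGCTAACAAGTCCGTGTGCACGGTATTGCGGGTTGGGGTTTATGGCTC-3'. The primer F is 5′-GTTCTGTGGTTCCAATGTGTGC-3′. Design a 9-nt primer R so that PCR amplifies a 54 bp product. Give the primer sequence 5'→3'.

The forward primer binds at positions 11–32, so a 54 bp product ends at position 11 + 54 − 1 = 64.
The reverse primer anneals to the top strand over positions 56–64, i.e. to CGTGTGCAC.
Its sequence written 5'→3' is the reverse complement: GTGCACACG.

5'-GTGCACACG-3'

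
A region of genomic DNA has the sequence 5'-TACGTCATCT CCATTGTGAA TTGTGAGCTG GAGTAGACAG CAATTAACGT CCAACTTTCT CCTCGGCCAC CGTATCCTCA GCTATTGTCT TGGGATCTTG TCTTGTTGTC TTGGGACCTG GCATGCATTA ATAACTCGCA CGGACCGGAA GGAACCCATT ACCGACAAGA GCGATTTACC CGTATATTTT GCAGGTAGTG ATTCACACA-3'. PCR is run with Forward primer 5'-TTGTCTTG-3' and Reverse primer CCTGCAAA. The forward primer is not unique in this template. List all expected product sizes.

111 bp, 98 bp, 90 bp

The forward primer TTGTCTTG matches the top strand at positions 85–92, 98–105, 106–113.
The reverse primer's reverse complement is TTTGCAGG, matching at positions 188–195.
Each forward site pairs with the reverse site to give a product ending at position 195: sizes 111, 98, 90 bp.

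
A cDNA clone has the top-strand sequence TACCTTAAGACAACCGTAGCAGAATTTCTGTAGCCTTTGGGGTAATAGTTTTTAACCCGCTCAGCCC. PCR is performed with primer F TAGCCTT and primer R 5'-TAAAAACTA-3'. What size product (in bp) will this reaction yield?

24 bp

Scanning the template, TAGCCTT occurs at positions 31–37; this primer anneals to the bottom strand there with its 3' end pointing downstream.
Reverse complement of the reverse primer: TAGTTTTTA. This occurs on the top strand at positions 46–54.
Product length = (reverse-primer end) − (forward-primer start) + 1 = 54 − 31 + 1 = 24 bp.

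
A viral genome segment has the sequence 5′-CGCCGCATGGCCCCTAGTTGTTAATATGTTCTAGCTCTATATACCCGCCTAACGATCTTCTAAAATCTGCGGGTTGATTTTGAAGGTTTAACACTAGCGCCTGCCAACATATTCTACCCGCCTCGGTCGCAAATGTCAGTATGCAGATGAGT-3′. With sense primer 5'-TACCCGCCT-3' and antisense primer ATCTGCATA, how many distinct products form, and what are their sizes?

Two products: 107 bp, 34 bp

The forward primer TACCCGCCT matches the top strand at positions 42–50, 115–123.
The reverse primer's reverse complement is TATGCAGAT, matching at positions 140–148.
Each forward site pairs with the reverse site to give a product ending at position 148: sizes 107, 34 bp.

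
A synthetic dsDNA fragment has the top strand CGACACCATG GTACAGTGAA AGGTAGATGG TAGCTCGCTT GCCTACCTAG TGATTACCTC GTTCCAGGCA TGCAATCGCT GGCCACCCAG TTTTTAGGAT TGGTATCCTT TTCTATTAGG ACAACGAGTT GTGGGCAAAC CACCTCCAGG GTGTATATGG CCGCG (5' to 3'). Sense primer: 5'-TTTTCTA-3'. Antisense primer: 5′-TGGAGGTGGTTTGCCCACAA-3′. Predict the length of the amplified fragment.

40 bp

Scanning the template, TTTTCTA occurs at positions 109–115; this primer anneals to the bottom strand there with its 3' end pointing downstream.
Taking the reverse complement of TGGAGGTGGTTTGCCCACAA gives TTGTGGGCAAACCACCTCCA, found at positions 129–148 on the template; the primer anneals here to the top strand with its 3' end pointing upstream.
Amplicon spans positions 109–148: 40 bp.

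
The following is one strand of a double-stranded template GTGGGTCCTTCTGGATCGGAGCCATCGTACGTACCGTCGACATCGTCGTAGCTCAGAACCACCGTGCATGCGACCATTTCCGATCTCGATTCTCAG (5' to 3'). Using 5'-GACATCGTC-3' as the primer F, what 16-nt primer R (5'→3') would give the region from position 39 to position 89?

The product's 3' end on the top strand is position 89.
The reverse primer anneals to the top strand over positions 74–89, i.e. to CCATTTCCGATCTCGA.
Its sequence written 5'→3' is the reverse complement: TCGAGATCGGAAATGG.

5'-TCGAGATCGGAAATGG-3'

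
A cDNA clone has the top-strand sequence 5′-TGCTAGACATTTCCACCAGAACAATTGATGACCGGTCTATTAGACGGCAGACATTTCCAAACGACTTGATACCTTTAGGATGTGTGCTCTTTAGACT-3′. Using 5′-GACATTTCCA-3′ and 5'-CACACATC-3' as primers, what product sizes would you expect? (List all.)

The forward primer GACATTTCCA matches the top strand at positions 6–15, 50–59.
The reverse primer's reverse complement is GATGTGTG, matching at positions 79–86.
Each forward site pairs with the reverse site to give a product ending at position 86: sizes 81, 37 bp.

81 bp, 37 bp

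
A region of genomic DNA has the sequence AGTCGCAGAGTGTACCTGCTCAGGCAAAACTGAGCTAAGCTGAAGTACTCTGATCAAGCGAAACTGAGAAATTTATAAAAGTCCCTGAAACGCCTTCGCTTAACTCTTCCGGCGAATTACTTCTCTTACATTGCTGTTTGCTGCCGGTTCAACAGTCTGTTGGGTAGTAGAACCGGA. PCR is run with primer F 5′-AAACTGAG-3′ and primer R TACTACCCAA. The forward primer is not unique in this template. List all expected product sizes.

The forward primer AAACTGAG matches the top strand at positions 27–34, 61–68.
The reverse primer's reverse complement is TTGGGTAGTA, matching at positions 160–169.
Each forward site pairs with the reverse site to give a product ending at position 169: sizes 143, 109 bp.

143 bp, 109 bp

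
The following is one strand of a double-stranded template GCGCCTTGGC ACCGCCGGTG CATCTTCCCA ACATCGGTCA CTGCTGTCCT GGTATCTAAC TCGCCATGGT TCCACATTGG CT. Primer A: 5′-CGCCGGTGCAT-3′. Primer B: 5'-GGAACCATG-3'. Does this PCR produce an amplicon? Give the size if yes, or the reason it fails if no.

Yes — a 61 bp product.

Primer A (CGCCGGTGCAT) matches the top strand at positions 13–23; it acts as a forward primer.
Primer B's reverse complement is CATGGTTCC, matching the top strand at positions 65–73; it acts as a reverse primer.
The 3' ends face each other across positions 13–73, giving a 61 bp product.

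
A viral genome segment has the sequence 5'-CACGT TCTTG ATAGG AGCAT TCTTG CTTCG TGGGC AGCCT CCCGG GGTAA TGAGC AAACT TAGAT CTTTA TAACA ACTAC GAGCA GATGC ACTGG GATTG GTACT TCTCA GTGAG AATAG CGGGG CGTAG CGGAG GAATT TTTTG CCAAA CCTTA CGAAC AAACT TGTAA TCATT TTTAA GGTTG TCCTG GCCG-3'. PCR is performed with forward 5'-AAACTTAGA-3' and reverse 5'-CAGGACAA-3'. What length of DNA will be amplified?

Scanning the template, AAACTTAGA occurs at positions 56–64; this primer anneals to the bottom strand there with its 3' end pointing downstream.
Reverse complement of the reverse primer: TTGTCCTG. This occurs on the top strand at positions 183–190.
Amplicon spans positions 56–190: 135 bp.

135 bp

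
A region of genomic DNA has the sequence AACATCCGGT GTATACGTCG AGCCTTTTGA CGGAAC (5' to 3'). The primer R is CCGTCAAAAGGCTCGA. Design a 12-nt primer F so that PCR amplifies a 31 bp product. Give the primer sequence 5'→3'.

5'-CATCCGGTGTAT-3'

The reverse primer's reverse complement TCGAGCCTTTTGACGG matches the template at positions 18–33, so the product ends at position 33.
A 31 bp product then starts at position 33 − 31 + 1 = 3.
The forward primer is identical to the top strand there: CATCCGGTGTAT.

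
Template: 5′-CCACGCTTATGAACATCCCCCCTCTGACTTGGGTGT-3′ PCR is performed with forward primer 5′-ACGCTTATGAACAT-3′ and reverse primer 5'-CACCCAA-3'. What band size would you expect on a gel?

33 bp

Scanning the template, ACGCTTATGAACAT occurs at positions 3–16; this primer anneals to the bottom strand there with its 3' end pointing downstream.
Reverse complement of the reverse primer: TTGGGTG. This occurs on the top strand at positions 29–35.
Amplicon spans positions 3–35: 33 bp.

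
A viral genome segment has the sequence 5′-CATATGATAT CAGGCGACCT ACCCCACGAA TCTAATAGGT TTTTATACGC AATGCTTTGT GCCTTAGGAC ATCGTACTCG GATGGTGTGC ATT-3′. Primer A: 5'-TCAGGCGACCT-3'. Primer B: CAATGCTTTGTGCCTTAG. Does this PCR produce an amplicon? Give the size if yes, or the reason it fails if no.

No product — both primers anneal to the same strand and extend in the same direction.

Primer A (TCAGGCGACCT) matches the top strand at positions 10–20 (3' end points downstream).
Primer B (CAATGCTTTGTGCCTTAG) also matches the top strand directly, at positions 50–67 — its reverse complement CTAAGGCACAAAGCATTG is not present.
Both primers anneal to the bottom strand with 3' ends pointing the same way, so neither can prime synthesis back toward the other.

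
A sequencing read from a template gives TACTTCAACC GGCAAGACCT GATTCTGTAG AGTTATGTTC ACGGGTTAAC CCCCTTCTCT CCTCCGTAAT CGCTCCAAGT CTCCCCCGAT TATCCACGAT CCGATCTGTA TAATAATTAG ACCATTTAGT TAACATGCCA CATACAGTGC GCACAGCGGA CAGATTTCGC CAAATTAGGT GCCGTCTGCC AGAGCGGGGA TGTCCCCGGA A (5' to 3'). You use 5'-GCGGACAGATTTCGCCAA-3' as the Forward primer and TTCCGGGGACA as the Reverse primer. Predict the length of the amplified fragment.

56 bp

Forward primer GCGGACAGATTTCGCCAA is found on the top strand at positions 156–173.
Taking the reverse complement of TTCCGGGGACA gives TGTCCCCGGAA, found at positions 201–211 on the template; the primer anneals here to the top strand with its 3' end pointing upstream.
Product length = (reverse-primer end) − (forward-primer start) + 1 = 211 − 156 + 1 = 56 bp.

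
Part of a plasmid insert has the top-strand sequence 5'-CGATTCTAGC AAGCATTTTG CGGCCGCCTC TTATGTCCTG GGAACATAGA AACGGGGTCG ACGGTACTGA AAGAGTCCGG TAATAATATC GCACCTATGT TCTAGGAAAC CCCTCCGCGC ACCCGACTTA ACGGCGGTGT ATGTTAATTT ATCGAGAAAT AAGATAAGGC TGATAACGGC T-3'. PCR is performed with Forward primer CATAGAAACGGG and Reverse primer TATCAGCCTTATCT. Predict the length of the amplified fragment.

131 bp

The forward primer matches the template at positions 45–56.
The reverse primer's reverse complement is AGATAAGGCTGATA, which matches the template at positions 162–175.
Amplicon spans positions 45–175: 131 bp.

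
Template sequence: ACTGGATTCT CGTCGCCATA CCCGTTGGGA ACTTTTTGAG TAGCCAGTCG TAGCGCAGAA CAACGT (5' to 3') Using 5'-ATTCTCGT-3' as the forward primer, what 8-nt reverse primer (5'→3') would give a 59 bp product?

5'-GTTGTTCT-3'

The forward primer binds at positions 6–13, so a 59 bp product ends at position 6 + 59 − 1 = 64.
The reverse primer anneals to the top strand over positions 57–64, i.e. to AGAACAAC.
Its sequence written 5'→3' is the reverse complement: GTTGTTCT.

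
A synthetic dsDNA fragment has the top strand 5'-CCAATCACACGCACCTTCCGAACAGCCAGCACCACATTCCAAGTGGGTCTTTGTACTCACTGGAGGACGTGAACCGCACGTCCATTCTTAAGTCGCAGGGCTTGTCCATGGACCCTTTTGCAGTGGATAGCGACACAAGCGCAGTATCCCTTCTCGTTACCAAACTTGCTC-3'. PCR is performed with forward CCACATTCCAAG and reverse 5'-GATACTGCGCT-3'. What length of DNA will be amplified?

117 bp

The forward primer matches the template at positions 32–43.
Taking the reverse complement of GATACTGCGCT gives AGCGCAGTATC, found at positions 138–148 on the template; the primer anneals here to the top strand with its 3' end pointing upstream.
Product length = (reverse-primer end) − (forward-primer start) + 1 = 148 − 32 + 1 = 117 bp.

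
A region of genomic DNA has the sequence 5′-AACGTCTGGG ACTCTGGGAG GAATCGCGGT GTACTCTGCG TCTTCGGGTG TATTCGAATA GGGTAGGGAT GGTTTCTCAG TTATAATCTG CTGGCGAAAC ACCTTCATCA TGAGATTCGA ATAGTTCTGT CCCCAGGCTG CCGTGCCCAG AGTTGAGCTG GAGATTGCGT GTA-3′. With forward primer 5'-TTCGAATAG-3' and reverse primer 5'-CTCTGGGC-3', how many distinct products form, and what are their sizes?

The forward primer TTCGAATAG matches the top strand at positions 53–61, 116–124.
The reverse primer's reverse complement is GCCCAGAG, matching at positions 145–152.
Each forward site pairs with the reverse site to give a product ending at position 152: sizes 100, 37 bp.

Two products: 100 bp, 37 bp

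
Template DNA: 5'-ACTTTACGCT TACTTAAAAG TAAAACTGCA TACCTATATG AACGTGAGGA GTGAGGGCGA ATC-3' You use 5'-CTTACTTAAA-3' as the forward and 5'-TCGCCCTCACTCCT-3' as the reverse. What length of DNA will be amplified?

52 bp

The forward primer matches the template at positions 9–18.
Taking the reverse complement of TCGCCCTCACTCCT gives AGGAGTGAGGGCGA, found at positions 47–60 on the template; the primer anneals here to the top strand with its 3' end pointing upstream.
Amplicon spans positions 9–60: 52 bp.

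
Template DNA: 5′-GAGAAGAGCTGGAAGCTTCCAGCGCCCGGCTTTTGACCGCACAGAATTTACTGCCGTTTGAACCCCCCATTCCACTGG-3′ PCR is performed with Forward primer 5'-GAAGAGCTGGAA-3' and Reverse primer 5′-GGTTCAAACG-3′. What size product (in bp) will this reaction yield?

The forward primer matches the template at positions 3–14.
The reverse primer's reverse complement is CGTTTGAACC, which matches the template at positions 55–64.
The product runs from position 3 to position 64, so its length is 64 − 3 + 1 = 62 bp.

62 bp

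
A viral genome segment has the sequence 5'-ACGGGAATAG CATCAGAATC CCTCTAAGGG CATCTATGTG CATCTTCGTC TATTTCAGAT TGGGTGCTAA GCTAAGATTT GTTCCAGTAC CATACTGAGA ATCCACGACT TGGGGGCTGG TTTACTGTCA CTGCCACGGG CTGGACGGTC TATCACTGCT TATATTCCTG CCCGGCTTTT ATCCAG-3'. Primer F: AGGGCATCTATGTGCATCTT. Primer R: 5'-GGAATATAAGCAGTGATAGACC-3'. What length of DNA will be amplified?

142 bp

Forward primer AGGGCATCTATGTGCATCTT is found on the top strand at positions 27–46.
The reverse primer's reverse complement is GGTCTATCACTGCTTATATTCC, which matches the template at positions 147–168.
Product length = (reverse-primer end) − (forward-primer start) + 1 = 168 − 27 + 1 = 142 bp.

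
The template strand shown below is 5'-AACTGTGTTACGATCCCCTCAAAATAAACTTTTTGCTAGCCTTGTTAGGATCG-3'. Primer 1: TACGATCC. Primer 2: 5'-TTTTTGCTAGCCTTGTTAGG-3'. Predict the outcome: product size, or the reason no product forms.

No product — both primers anneal to the same strand and extend in the same direction.

Primer 1 (TACGATCC) matches the top strand at positions 9–16 (3' end points downstream).
Primer 2 (TTTTTGCTAGCCTTGTTAGG) also matches the top strand directly, at positions 30–49 — its reverse complement CCTAACAAGGCTAGCAAAAA is not present.
Both primers anneal to the bottom strand with 3' ends pointing the same way, so neither can prime synthesis back toward the other.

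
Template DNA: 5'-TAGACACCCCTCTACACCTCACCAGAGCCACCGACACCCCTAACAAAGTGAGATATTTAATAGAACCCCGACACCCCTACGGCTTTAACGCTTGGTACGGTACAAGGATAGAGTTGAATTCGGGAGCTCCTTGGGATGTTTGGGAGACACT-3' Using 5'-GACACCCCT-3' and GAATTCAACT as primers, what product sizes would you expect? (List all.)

The forward primer GACACCCCT matches the top strand at positions 3–11, 33–41, 70–78.
The reverse primer's reverse complement is AGTTGAATTC, matching at positions 112–121.
Each forward site pairs with the reverse site to give a product ending at position 121: sizes 119, 89, 52 bp.

119 bp, 89 bp, 52 bp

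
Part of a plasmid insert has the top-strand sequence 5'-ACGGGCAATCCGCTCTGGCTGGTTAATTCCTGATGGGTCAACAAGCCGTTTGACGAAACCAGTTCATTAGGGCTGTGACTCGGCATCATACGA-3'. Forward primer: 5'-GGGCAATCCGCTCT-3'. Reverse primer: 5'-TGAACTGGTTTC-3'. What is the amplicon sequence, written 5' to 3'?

5'-GGGCAATCCGCTCTGGCTGGTTAATTCCTGATGGGTCAACAAGCCGTTTGACGAAACCAGTTCA-3'

Scanning the template, GGGCAATCCGCTCT occurs at positions 3–16; this primer anneals to the bottom strand there with its 3' end pointing downstream.
The reverse primer's reverse complement is GAAACCAGTTCA, which matches the template at positions 55–66.
The product is the template from position 3 through 66 (64 bp).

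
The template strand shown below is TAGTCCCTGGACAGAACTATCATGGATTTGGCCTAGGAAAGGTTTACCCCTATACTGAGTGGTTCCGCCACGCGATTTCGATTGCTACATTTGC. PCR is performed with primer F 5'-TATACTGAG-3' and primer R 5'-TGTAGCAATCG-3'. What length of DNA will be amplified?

Forward primer TATACTGAG is found on the top strand at positions 51–59.
The reverse primer's reverse complement is CGATTGCTACA, which matches the template at positions 79–89.
Amplicon spans positions 51–89: 39 bp.

39 bp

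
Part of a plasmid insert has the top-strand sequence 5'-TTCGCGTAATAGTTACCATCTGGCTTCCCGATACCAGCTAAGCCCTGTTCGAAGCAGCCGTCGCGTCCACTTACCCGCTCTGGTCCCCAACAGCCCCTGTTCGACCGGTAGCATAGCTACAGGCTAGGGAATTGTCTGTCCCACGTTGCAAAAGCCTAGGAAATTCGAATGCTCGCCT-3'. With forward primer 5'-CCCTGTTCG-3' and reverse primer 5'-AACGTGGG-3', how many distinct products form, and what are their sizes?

The forward primer CCCTGTTCG matches the top strand at positions 43–51, 95–103.
The reverse primer's reverse complement is CCCACGTT, matching at positions 140–147.
Each forward site pairs with the reverse site to give a product ending at position 147: sizes 105, 53 bp.

Two products: 105 bp, 53 bp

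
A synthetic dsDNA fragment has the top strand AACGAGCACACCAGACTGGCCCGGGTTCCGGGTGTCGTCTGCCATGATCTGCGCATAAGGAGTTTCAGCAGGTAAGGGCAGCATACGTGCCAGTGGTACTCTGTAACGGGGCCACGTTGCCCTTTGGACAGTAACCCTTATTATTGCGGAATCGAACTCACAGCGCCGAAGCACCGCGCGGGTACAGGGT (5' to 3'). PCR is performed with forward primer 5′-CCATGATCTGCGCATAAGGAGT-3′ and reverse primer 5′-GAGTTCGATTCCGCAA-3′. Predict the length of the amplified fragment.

118 bp

Scanning the template, CCATGATCTGCGCATAAGGAGT occurs at positions 42–63; this primer anneals to the bottom strand there with its 3' end pointing downstream.
The reverse primer's reverse complement is TTGCGGAATCGAACTC, which matches the template at positions 144–159.
The product runs from position 42 to position 159, so its length is 159 − 42 + 1 = 118 bp.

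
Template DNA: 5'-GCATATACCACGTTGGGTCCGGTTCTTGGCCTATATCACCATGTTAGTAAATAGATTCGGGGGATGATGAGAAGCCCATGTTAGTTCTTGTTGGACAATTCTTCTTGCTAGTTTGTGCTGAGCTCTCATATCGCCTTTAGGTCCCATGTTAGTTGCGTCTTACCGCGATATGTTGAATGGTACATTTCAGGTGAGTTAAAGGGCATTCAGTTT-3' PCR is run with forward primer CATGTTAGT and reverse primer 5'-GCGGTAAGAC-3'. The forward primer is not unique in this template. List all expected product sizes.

127 bp, 90 bp, 22 bp

The forward primer CATGTTAGT matches the top strand at positions 40–48, 77–85, 145–153.
The reverse primer's reverse complement is GTCTTACCGC, matching at positions 157–166.
Each forward site pairs with the reverse site to give a product ending at position 166: sizes 127, 90, 22 bp.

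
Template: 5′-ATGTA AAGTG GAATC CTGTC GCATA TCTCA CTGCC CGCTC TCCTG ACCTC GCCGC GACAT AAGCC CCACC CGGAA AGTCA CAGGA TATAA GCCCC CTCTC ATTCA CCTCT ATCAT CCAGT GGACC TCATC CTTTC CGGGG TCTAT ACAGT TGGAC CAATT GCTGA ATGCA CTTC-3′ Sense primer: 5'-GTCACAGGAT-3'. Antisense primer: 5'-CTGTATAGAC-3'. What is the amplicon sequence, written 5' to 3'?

The forward primer matches the template at positions 77–86.
Reverse complement of the reverse primer: GTCTATACAG. This occurs on the top strand at positions 140–149.
The product is the template from position 77 through 149 (73 bp).

5'-GTCACAGGATATAAGCCCCCTCTCATTCACCTCTATCATCCAGTGGACCTCATCCTTTCCGGGGTCTATACAG-3'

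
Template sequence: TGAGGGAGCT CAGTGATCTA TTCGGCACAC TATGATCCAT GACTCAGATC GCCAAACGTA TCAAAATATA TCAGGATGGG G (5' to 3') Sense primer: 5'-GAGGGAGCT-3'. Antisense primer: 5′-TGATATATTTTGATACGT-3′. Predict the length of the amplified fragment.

The forward primer matches the template at positions 2–10.
Taking the reverse complement of TGATATATTTTGATACGT gives ACGTATCAAAATATATCA, found at positions 56–73 on the template; the primer anneals here to the top strand with its 3' end pointing upstream.
Product length = (reverse-primer end) − (forward-primer start) + 1 = 73 − 2 + 1 = 72 bp.

72 bp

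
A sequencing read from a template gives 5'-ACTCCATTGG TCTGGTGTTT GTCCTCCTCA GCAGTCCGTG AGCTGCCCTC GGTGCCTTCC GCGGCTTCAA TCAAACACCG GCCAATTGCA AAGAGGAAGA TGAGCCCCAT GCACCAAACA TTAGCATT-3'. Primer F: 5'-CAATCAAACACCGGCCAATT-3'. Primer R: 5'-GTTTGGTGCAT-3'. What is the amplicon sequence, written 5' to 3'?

5'-CAATCAAACACCGGCCAATTGCAAAGAGGAAGATGAGCCCCATGCACCAAAC-3'

Scanning the template, CAATCAAACACCGGCCAATT occurs at positions 68–87; this primer anneals to the bottom strand there with its 3' end pointing downstream.
Taking the reverse complement of GTTTGGTGCAT gives ATGCACCAAAC, found at positions 109–119 on the template; the primer anneals here to the top strand with its 3' end pointing upstream.
The product is the template from position 68 through 119 (52 bp).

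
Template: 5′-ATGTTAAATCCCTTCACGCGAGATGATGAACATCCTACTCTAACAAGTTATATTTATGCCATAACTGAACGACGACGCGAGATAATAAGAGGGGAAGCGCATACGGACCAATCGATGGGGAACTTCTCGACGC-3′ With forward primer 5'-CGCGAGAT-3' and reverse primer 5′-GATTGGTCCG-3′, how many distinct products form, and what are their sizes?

Two products: 97 bp, 38 bp

The forward primer CGCGAGAT matches the top strand at positions 17–24, 76–83.
The reverse primer's reverse complement is CGGACCAATC, matching at positions 104–113.
Each forward site pairs with the reverse site to give a product ending at position 113: sizes 97, 38 bp.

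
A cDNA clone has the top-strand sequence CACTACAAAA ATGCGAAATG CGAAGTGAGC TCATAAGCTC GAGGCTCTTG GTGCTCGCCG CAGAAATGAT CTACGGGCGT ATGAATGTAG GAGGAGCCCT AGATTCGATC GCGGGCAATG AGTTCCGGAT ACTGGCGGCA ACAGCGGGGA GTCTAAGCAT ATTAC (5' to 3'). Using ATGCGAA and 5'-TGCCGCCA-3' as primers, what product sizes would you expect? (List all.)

The forward primer ATGCGAA matches the top strand at positions 11–17, 18–24.
The reverse primer's reverse complement is TGGCGGCA, matching at positions 133–140.
Each forward site pairs with the reverse site to give a product ending at position 140: sizes 130, 123 bp.

130 bp, 123 bp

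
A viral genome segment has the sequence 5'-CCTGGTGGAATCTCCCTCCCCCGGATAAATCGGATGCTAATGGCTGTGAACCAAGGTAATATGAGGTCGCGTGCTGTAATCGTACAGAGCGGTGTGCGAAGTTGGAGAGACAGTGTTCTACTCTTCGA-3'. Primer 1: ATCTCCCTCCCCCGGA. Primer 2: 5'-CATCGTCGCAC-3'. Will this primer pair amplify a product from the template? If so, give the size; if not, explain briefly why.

No product — primer 2 has no binding site in the template.

Primer 2 (CATCGTCGCAC) does not match the top strand, and its reverse complement GTGCGACGATG does not match either.
With no annealing site for primer 2, no amplification occurs.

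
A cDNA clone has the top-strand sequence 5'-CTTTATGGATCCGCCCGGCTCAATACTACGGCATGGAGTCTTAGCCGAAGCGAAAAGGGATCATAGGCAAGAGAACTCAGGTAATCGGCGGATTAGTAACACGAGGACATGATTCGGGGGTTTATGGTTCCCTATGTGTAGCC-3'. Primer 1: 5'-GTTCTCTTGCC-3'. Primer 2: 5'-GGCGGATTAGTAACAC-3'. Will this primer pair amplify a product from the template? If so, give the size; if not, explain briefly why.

Primer 1 (GTTCTCTTGCC) has reverse complement GGCAAGAGAAC, which matches the top strand at positions 66–76; primer 1 anneals to the top strand there with its 3' end pointing upstream toward position 66.
Primer 2 (GGCGGATTAGTAACAC) matches the top strand directly at positions 87–102; it anneals to the bottom strand with its 3' end pointing downstream toward position 102.
The 3' ends diverge (primer 1 extends toward position 1, primer 2 toward position 143), so the primers never converge on a shared product.

No product — the primers' 3' ends point away from each other.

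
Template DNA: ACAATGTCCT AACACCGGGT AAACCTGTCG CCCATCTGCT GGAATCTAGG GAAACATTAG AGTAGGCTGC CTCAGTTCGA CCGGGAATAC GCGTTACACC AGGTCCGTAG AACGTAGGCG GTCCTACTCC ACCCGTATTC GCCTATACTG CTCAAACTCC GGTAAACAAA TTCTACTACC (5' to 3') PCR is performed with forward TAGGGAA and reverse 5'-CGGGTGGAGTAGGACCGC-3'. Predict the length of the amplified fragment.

Scanning the template, TAGGGAA occurs at positions 47–53; this primer anneals to the bottom strand there with its 3' end pointing downstream.
Taking the reverse complement of CGGGTGGAGTAGGACCGC gives GCGGTCCTACTCCACCCG, found at positions 118–135 on the template; the primer anneals here to the top strand with its 3' end pointing upstream.
The product runs from position 47 to position 135, so its length is 135 − 47 + 1 = 89 bp.

89 bp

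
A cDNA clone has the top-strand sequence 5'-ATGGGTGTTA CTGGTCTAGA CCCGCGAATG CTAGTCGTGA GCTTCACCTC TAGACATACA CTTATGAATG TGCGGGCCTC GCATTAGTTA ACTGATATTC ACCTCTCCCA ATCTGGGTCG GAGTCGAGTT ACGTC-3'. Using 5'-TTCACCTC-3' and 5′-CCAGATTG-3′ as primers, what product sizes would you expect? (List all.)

The forward primer TTCACCTC matches the top strand at positions 43–50, 98–105.
The reverse primer's reverse complement is CAATCTGG, matching at positions 109–116.
Each forward site pairs with the reverse site to give a product ending at position 116: sizes 74, 19 bp.

74 bp, 19 bp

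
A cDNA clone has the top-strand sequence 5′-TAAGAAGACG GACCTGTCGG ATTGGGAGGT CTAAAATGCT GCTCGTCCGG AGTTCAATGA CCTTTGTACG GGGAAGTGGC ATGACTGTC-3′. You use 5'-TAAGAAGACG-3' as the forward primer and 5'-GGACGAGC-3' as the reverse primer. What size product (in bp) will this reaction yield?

48 bp

Scanning the template, TAAGAAGACG occurs at positions 1–10; this primer anneals to the bottom strand there with its 3' end pointing downstream.
The reverse primer's reverse complement is GCTCGTCC, which matches the template at positions 41–48.
Amplicon spans positions 1–48: 48 bp.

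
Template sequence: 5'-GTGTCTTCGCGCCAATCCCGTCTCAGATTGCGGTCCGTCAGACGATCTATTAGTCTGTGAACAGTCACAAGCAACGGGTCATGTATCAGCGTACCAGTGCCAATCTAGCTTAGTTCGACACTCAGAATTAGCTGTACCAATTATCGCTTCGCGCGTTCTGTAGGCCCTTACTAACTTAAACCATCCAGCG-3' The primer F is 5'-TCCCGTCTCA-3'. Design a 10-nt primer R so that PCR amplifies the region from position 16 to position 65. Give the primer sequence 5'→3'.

5'-ACTGTTCACA-3'

The product's 3' end on the top strand is position 65.
The reverse primer anneals to the top strand over positions 56–65, i.e. to TGTGAACAGT.
Its sequence written 5'→3' is the reverse complement: ACTGTTCACA.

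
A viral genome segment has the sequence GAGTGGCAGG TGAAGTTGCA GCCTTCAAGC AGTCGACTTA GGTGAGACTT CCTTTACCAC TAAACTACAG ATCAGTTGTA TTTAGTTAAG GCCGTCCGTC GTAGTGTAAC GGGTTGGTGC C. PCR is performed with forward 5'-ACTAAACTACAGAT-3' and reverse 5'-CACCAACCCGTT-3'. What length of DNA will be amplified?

61 bp

Scanning the template, ACTAAACTACAGAT occurs at positions 59–72; this primer anneals to the bottom strand there with its 3' end pointing downstream.
Taking the reverse complement of CACCAACCCGTT gives AACGGGTTGGTG, found at positions 108–119 on the template; the primer anneals here to the top strand with its 3' end pointing upstream.
Product length = (reverse-primer end) − (forward-primer start) + 1 = 119 − 59 + 1 = 61 bp.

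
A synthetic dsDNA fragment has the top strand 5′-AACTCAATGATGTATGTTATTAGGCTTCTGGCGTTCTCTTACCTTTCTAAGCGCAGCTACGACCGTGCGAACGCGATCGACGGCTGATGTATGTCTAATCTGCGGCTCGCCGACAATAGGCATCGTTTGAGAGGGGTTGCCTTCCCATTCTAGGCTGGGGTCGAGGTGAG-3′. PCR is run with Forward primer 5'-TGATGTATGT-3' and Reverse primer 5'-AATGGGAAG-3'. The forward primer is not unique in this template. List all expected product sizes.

142 bp, 65 bp

The forward primer TGATGTATGT matches the top strand at positions 8–17, 85–94.
The reverse primer's reverse complement is CTTCCCATT, matching at positions 141–149.
Each forward site pairs with the reverse site to give a product ending at position 149: sizes 142, 65 bp.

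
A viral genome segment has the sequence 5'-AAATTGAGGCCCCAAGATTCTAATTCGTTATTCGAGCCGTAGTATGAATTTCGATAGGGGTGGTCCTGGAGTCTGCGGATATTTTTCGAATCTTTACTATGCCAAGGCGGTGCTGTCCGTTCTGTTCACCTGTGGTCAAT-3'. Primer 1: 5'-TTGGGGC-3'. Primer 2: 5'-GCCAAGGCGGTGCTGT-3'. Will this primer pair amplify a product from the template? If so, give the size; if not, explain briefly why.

No product — the primers' 3' ends point away from each other.

Primer 1 (TTGGGGC) has reverse complement GCCCCAA, which matches the top strand at positions 9–15; primer 1 anneals to the top strand there with its 3' end pointing upstream toward position 9.
Primer 2 (GCCAAGGCGGTGCTGT) matches the top strand directly at positions 101–116; it anneals to the bottom strand with its 3' end pointing downstream toward position 116.
The 3' ends diverge (primer 1 extends toward position 1, primer 2 toward position 140), so the primers never converge on a shared product.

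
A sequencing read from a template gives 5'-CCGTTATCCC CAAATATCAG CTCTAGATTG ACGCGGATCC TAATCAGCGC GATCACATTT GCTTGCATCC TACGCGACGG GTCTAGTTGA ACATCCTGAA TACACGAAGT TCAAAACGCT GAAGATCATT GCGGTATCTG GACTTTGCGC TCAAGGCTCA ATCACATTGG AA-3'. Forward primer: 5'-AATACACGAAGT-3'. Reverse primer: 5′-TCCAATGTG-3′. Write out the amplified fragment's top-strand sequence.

The forward primer matches the template at positions 99–110.
The reverse primer's reverse complement is CACATTGGA, which matches the template at positions 163–171.
The product is the template from position 99 through 171 (73 bp).

5'-AATACACGAAGTTCAAAACGCTGAAGATCATTGCGGTATCTGGACTTTGCGCTCAAGGCTCAATCACATTGGA-3'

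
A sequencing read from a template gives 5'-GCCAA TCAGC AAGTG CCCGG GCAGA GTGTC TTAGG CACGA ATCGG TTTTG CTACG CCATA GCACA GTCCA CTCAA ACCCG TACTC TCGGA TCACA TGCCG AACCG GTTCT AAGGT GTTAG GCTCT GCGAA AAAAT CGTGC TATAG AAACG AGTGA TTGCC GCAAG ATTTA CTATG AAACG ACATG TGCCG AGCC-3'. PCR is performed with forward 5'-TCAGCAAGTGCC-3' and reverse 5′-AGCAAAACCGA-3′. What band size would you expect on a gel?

47 bp

The forward primer matches the template at positions 6–17.
Taking the reverse complement of AGCAAAACCGA gives TCGGTTTTGCT, found at positions 42–52 on the template; the primer anneals here to the top strand with its 3' end pointing upstream.
The product runs from position 6 to position 52, so its length is 52 − 6 + 1 = 47 bp.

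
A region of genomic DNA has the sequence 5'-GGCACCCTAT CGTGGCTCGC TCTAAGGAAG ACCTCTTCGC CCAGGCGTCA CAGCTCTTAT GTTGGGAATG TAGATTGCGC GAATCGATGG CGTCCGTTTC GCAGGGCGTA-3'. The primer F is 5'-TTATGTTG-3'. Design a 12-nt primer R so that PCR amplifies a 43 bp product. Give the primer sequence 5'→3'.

5'-AAACGGACGCCA-3'

The forward primer binds at positions 57–64, so a 43 bp product ends at position 57 + 43 − 1 = 99.
The reverse primer anneals to the top strand over positions 88–99, i.e. to TGGCGTCCGTTT.
Its sequence written 5'→3' is the reverse complement: AAACGGACGCCA.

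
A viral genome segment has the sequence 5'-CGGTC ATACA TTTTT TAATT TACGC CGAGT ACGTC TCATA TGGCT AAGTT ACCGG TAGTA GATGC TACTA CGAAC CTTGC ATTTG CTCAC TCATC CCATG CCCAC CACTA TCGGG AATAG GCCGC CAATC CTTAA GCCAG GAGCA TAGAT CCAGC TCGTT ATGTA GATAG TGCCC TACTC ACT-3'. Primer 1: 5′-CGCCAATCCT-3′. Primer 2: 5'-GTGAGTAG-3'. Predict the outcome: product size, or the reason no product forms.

Primer 1 (CGCCAATCCT) matches the top strand at positions 123–132; it acts as a forward primer.
Primer 2's reverse complement is CTACTCAC, matching the top strand at positions 175–182; it acts as a reverse primer.
The 3' ends face each other across positions 123–182, giving a 60 bp product.

Yes — a 60 bp product.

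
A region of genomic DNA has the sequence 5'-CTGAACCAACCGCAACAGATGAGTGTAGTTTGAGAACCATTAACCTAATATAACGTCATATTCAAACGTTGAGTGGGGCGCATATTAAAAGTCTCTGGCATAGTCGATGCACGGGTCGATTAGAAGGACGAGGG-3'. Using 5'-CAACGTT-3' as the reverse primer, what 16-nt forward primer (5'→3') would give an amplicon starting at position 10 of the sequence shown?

5'-CCGCAACAGATGAGTG-3'

The reverse primer's reverse complement AACGTTG matches the template at positions 65–71; the product starts at position 10.
The forward primer is identical to the top strand over positions 10–25: CCGCAACAGATGAGTG.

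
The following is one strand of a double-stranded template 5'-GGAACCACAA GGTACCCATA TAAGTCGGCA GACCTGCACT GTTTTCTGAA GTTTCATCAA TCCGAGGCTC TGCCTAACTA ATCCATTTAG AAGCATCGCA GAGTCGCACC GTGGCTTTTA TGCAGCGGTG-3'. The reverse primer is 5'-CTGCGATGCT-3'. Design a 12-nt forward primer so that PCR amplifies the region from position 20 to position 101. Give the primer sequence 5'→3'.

The reverse primer's reverse complement AGCATCGCAG matches the template at positions 92–101; the product starts at position 20.
The forward primer is identical to the top strand over positions 20–31: ATAAGTCGGCAG.

5'-ATAAGTCGGCAG-3'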